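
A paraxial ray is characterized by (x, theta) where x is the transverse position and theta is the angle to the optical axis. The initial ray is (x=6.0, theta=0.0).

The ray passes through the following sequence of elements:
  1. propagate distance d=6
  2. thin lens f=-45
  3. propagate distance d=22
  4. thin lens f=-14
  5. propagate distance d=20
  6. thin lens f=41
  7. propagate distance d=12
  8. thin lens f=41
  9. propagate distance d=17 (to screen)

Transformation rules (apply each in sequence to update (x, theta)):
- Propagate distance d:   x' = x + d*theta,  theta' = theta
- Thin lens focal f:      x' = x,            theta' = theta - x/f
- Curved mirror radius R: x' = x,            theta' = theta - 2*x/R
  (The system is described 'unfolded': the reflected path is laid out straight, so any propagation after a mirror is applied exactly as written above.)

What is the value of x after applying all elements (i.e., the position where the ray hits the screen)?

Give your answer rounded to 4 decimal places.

Initial: x=6.0000 theta=0.0000
After 1 (propagate distance d=6): x=6.0000 theta=0.0000
After 2 (thin lens f=-45): x=6.0000 theta=2/15 (≈0.1333)
After 3 (propagate distance d=22): x=134/15 (≈8.9333) theta=2/15 (≈0.1333)
After 4 (thin lens f=-14): x=134/15 (≈8.9333) theta=27/35 (≈0.7714)
After 5 (propagate distance d=20): x=2558/105 (≈24.3619) theta=27/35 (≈0.7714)
After 6 (thin lens f=41): x=2558/105 (≈24.3619) theta=109/615 (≈0.1772)
After 7 (propagate distance d=12): x=114034/4305 (≈26.4887) theta=109/615 (≈0.1772)
After 8 (thin lens f=41): x=114034/4305 (≈26.4887) theta=-82751/176505 (≈-0.4688)
After 9 (propagate distance d=17 (to screen)): x=3268627/176505 (≈18.5186) theta=-82751/176505 (≈-0.4688)
Rounded to 4 decimal places: x = 18.5186

Answer: 18.5186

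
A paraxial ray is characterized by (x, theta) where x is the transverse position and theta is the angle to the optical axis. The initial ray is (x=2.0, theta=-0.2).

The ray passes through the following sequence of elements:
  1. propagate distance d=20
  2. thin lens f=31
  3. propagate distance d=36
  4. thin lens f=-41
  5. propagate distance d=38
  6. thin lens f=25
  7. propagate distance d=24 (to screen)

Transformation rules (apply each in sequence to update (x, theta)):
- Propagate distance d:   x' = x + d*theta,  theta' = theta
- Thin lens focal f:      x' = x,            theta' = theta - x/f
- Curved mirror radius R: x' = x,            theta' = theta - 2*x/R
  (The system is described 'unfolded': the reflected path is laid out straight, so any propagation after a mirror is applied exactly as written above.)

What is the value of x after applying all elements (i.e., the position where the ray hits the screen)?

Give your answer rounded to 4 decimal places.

Initial: x=2.0000 theta=-0.2000
After 1 (propagate distance d=20): x=-2.0000 theta=-0.2000
After 2 (thin lens f=31): x=-2.0000 theta=-21/155 (≈-0.1355)
After 3 (propagate distance d=36): x=-1066/155 (≈-6.8774) theta=-21/155 (≈-0.1355)
After 4 (thin lens f=-41): x=-1066/155 (≈-6.8774) theta=-47/155 (≈-0.3032)
After 5 (propagate distance d=38): x=-18.4000 theta=-47/155 (≈-0.3032)
After 6 (thin lens f=25): x=-18.4000 theta=1677/3875 (≈0.4328)
After 7 (propagate distance d=24 (to screen)): x=-31052/3875 (≈-8.0134) theta=1677/3875 (≈0.4328)
Rounded to 4 decimal places: x = -8.0134

Answer: -8.0134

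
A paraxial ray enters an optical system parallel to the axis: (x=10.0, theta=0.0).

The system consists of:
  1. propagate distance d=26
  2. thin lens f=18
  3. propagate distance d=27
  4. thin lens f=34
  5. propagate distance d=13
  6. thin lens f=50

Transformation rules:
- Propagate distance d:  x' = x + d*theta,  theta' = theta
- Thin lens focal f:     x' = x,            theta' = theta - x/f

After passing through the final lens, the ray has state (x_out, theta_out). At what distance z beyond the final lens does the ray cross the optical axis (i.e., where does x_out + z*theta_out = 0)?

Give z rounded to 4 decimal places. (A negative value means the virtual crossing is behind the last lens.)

Initial: x=10.0000 theta=0.0000
After 1 (propagate distance d=26): x=10.0000 theta=0.0000
After 2 (thin lens f=18): x=10.0000 theta=-5/9 (≈-0.5556)
After 3 (propagate distance d=27): x=-5.0000 theta=-5/9 (≈-0.5556)
After 4 (thin lens f=34): x=-5.0000 theta=-125/306 (≈-0.4085)
After 5 (propagate distance d=13): x=-3155/306 (≈-10.3105) theta=-125/306 (≈-0.4085)
After 6 (thin lens f=50): x=-3155/306 (≈-10.3105) theta=-619/3060 (≈-0.2023)
z_focus = -x_out/theta_out = -(-3155/306)/(-619/3060) = -31550/619 ≈ -50.9693
Rounded to 4 decimal places: z = -50.9693

Answer: -50.9693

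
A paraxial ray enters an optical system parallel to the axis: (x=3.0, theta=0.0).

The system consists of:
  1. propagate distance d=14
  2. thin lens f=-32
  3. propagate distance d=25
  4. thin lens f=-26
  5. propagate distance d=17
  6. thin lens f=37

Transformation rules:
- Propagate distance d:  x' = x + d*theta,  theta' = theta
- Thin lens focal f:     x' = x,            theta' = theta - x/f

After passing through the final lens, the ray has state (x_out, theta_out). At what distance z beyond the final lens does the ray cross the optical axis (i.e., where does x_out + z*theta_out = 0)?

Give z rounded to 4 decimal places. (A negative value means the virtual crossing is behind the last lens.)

Answer: -601.3539

Derivation:
Initial: x=3.0000 theta=0.0000
After 1 (propagate distance d=14): x=3.0000 theta=0.0000
After 2 (thin lens f=-32): x=3.0000 theta=3/32 (≈0.0938)
After 3 (propagate distance d=25): x=171/32 (≈5.3438) theta=3/32 (≈0.0938)
After 4 (thin lens f=-26): x=171/32 (≈5.3438) theta=249/832 (≈0.2993)
After 5 (propagate distance d=17): x=8679/832 (≈10.4315) theta=249/832 (≈0.2993)
After 6 (thin lens f=37): x=8679/832 (≈10.4315) theta=267/15392 (≈0.0173)
z_focus = -x_out/theta_out = -(8679/832)/(267/15392) = -107041/178 ≈ -601.3539
Rounded to 4 decimal places: z = -601.3539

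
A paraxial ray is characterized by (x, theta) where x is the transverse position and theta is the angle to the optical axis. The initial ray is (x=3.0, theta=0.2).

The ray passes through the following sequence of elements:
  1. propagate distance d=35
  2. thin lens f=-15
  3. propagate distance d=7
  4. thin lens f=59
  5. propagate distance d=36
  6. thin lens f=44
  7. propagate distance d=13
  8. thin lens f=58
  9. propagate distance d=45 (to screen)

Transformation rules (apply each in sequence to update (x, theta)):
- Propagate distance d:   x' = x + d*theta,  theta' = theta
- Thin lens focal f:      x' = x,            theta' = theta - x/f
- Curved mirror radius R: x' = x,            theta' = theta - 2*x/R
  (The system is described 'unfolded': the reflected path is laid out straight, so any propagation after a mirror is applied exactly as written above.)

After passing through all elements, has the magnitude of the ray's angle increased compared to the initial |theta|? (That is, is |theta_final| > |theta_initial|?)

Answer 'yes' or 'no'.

Initial: x=3.0000 theta=0.2000
After 1 (propagate distance d=35): x=10.0000 theta=0.2000
After 2 (thin lens f=-15): x=10.0000 theta=13/15 (≈0.8667)
After 3 (propagate distance d=7): x=241/15 (≈16.0667) theta=13/15 (≈0.8667)
After 4 (thin lens f=59): x=241/15 (≈16.0667) theta=526/885 (≈0.5944)
After 5 (propagate distance d=36): x=6631/177 (≈37.4633) theta=526/885 (≈0.5944)
After 6 (thin lens f=44): x=6631/177 (≈37.4633) theta=-3337/12980 (≈-0.2571)
After 7 (propagate distance d=13): x=1328677/38940 (≈34.1211) theta=-3337/12980 (≈-0.2571)
After 8 (thin lens f=58): x=1328677/38940 (≈34.1211) theta=-381863/451704 (≈-0.8454)
After 9 (propagate distance d=45 (to screen)): x=-8855909/2258520 (≈-3.9211) theta=-381863/451704 (≈-0.8454)
|theta_initial|=0.2000 |theta_final|=381863/451704 (≈0.8454) -> increased

Answer: yes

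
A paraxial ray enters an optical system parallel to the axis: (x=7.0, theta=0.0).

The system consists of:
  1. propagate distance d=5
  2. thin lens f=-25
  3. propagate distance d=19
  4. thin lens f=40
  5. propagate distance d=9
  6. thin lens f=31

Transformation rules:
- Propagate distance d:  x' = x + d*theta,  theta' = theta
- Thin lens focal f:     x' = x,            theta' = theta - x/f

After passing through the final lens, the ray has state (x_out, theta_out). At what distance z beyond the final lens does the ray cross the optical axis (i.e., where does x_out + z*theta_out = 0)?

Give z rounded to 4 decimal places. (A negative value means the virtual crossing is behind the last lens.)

Answer: 28.9199

Derivation:
Initial: x=7.0000 theta=0.0000
After 1 (propagate distance d=5): x=7.0000 theta=0.0000
After 2 (thin lens f=-25): x=7.0000 theta=0.2800
After 3 (propagate distance d=19): x=12.3200 theta=0.2800
After 4 (thin lens f=40): x=12.3200 theta=-0.0280
After 5 (propagate distance d=9): x=12.0680 theta=-0.0280
After 6 (thin lens f=31): x=12.0680 theta=-1617/3875 (≈-0.4173)
z_focus = -x_out/theta_out = -(12.0680)/(-1617/3875) = 13361/462 ≈ 28.9199
Rounded to 4 decimal places: z = 28.9199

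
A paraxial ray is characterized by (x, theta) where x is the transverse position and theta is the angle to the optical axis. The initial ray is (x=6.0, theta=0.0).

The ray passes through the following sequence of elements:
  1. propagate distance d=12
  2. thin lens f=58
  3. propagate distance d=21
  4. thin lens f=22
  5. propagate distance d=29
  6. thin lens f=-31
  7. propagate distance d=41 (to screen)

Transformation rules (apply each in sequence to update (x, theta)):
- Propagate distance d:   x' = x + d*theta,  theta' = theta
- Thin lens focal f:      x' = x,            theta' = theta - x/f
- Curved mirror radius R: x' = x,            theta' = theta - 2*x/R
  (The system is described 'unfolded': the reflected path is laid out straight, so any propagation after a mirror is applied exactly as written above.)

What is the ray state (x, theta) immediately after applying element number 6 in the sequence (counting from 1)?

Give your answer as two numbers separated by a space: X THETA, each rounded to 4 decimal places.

Initial: x=6.0000 theta=0.0000
After 1 (propagate distance d=12): x=6.0000 theta=0.0000
After 2 (thin lens f=58): x=6.0000 theta=-3/29 (≈-0.1034)
After 3 (propagate distance d=21): x=111/29 (≈3.8276) theta=-3/29 (≈-0.1034)
After 4 (thin lens f=22): x=111/29 (≈3.8276) theta=-177/638 (≈-0.2774)
After 5 (propagate distance d=29): x=-2691/638 (≈-4.2179) theta=-177/638 (≈-0.2774)
After 6 (thin lens f=-31): x=-2691/638 (≈-4.2179) theta=-141/341 (≈-0.4135)
Rounded to 4 decimal places: x = -4.2179, theta = -0.4135

Answer: -4.2179 -0.4135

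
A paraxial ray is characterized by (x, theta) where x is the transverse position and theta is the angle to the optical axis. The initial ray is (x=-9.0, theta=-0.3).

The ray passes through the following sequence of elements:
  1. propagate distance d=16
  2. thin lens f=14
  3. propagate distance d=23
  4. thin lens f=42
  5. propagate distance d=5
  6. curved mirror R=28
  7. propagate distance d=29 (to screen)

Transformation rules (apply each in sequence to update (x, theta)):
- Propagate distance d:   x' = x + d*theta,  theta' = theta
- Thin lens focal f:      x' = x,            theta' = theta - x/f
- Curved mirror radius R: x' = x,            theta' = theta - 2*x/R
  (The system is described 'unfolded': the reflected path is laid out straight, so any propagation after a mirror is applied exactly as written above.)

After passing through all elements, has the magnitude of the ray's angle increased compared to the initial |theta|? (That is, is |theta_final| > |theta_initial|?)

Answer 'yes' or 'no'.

Answer: no

Derivation:
Initial: x=-9.0000 theta=-0.3000
After 1 (propagate distance d=16): x=-13.8000 theta=-0.3000
After 2 (thin lens f=14): x=-13.8000 theta=24/35 (≈0.6857)
After 3 (propagate distance d=23): x=69/35 (≈1.9714) theta=24/35 (≈0.6857)
After 4 (thin lens f=42): x=69/35 (≈1.9714) theta=313/490 (≈0.6388)
After 5 (propagate distance d=5): x=2531/490 (≈5.1653) theta=313/490 (≈0.6388)
After 6 (curved mirror R=28): x=2531/490 (≈5.1653) theta=1851/6860 (≈0.2698)
After 7 (propagate distance d=29 (to screen)): x=89113/6860 (≈12.9902) theta=1851/6860 (≈0.2698)
|theta_initial|=0.3000 |theta_final|=1851/6860 (≈0.2698) -> not increased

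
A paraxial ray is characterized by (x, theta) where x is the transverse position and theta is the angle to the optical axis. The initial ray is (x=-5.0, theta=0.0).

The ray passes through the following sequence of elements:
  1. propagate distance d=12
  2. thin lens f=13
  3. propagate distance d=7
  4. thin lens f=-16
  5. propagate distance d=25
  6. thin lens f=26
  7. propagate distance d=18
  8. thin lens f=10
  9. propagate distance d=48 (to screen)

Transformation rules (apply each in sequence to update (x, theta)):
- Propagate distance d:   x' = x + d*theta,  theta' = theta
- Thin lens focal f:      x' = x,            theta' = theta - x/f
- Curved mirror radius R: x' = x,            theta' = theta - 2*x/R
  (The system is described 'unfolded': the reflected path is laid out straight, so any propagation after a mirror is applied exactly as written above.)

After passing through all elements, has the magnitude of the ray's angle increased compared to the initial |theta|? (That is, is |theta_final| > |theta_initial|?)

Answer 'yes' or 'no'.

Answer: yes

Derivation:
Initial: x=-5.0000 theta=0.0000
After 1 (propagate distance d=12): x=-5.0000 theta=0.0000
After 2 (thin lens f=13): x=-5.0000 theta=5/13 (≈0.3846)
After 3 (propagate distance d=7): x=-30/13 (≈-2.3077) theta=5/13 (≈0.3846)
After 4 (thin lens f=-16): x=-30/13 (≈-2.3077) theta=25/104 (≈0.2404)
After 5 (propagate distance d=25): x=385/104 (≈3.7019) theta=25/104 (≈0.2404)
After 6 (thin lens f=26): x=385/104 (≈3.7019) theta=265/2704 (≈0.0980)
After 7 (propagate distance d=18): x=3695/676 (≈5.4660) theta=265/2704 (≈0.0980)
After 8 (thin lens f=10): x=3695/676 (≈5.4660) theta=-1213/2704 (≈-0.4486)
After 9 (propagate distance d=48 (to screen)): x=-10861/676 (≈-16.0666) theta=-1213/2704 (≈-0.4486)
|theta_initial|=0.0000 |theta_final|=1213/2704 (≈0.4486) -> increased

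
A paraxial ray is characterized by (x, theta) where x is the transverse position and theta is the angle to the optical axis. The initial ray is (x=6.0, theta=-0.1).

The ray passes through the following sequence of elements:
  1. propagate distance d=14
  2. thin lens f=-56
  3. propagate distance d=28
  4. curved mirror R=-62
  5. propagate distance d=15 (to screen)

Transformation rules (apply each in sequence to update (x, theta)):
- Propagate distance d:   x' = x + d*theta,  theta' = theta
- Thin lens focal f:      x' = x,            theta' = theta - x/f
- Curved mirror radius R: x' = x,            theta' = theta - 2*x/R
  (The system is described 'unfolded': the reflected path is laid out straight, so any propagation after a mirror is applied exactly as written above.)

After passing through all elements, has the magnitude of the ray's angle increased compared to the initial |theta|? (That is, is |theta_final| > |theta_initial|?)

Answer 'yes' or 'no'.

Initial: x=6.0000 theta=-0.1000
After 1 (propagate distance d=14): x=4.6000 theta=-0.1000
After 2 (thin lens f=-56): x=4.6000 theta=-1/56 (≈-0.0179)
After 3 (propagate distance d=28): x=4.1000 theta=-1/56 (≈-0.0179)
After 4 (curved mirror R=-62): x=4.1000 theta=993/8680 (≈0.1144)
After 5 (propagate distance d=15 (to screen)): x=50483/8680 (≈5.8160) theta=993/8680 (≈0.1144)
|theta_initial|=0.1000 |theta_final|=993/8680 (≈0.1144) -> increased

Answer: yes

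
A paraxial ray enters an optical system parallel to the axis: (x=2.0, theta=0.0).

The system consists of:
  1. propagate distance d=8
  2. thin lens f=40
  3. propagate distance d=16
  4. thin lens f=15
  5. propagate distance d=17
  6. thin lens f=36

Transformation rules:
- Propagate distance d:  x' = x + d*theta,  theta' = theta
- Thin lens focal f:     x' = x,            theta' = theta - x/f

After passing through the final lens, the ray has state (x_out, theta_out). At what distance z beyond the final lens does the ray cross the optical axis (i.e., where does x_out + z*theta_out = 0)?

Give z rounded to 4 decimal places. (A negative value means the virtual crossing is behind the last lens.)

Initial: x=2.0000 theta=0.0000
After 1 (propagate distance d=8): x=2.0000 theta=0.0000
After 2 (thin lens f=40): x=2.0000 theta=-0.0500
After 3 (propagate distance d=16): x=1.2000 theta=-0.0500
After 4 (thin lens f=15): x=1.2000 theta=-0.1300
After 5 (propagate distance d=17): x=-1.0100 theta=-0.1300
After 6 (thin lens f=36): x=-1.0100 theta=-367/3600 (≈-0.1019)
z_focus = -x_out/theta_out = -(-1.0100)/(-367/3600) = -3636/367 ≈ -9.9074
Rounded to 4 decimal places: z = -9.9074

Answer: -9.9074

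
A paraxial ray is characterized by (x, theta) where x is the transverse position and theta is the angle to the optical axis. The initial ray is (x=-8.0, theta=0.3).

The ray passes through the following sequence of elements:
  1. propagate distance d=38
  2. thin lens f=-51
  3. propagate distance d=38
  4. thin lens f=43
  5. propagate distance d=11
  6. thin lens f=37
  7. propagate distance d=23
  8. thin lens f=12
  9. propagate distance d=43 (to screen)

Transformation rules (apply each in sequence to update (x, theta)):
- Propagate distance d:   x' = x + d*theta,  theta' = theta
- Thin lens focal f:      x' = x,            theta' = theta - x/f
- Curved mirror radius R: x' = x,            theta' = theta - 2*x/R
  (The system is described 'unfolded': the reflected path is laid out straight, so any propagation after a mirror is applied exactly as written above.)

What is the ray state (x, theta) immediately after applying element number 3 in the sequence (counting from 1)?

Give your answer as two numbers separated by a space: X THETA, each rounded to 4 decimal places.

Initial: x=-8.0000 theta=0.3000
After 1 (propagate distance d=38): x=3.4000 theta=0.3000
After 2 (thin lens f=-51): x=3.4000 theta=11/30 (≈0.3667)
After 3 (propagate distance d=38): x=52/3 (≈17.3333) theta=11/30 (≈0.3667)
Rounded to 4 decimal places: x = 17.3333, theta = 0.3667

Answer: 17.3333 0.3667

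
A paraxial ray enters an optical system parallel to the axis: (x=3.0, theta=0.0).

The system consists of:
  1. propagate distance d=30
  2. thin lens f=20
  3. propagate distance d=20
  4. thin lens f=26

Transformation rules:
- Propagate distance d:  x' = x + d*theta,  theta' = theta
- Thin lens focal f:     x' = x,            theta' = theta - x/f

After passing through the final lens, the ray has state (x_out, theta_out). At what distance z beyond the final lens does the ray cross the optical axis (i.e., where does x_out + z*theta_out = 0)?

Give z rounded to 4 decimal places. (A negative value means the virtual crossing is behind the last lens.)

Answer: 0.0000

Derivation:
Initial: x=3.0000 theta=0.0000
After 1 (propagate distance d=30): x=3.0000 theta=0.0000
After 2 (thin lens f=20): x=3.0000 theta=-0.1500
After 3 (propagate distance d=20): x=0.0000 theta=-0.1500
After 4 (thin lens f=26): x=0.0000 theta=-0.1500
z_focus = -x_out/theta_out = -(0.0000)/(-0.1500) = 0.0000
Rounded to 4 decimal places: z = 0.0000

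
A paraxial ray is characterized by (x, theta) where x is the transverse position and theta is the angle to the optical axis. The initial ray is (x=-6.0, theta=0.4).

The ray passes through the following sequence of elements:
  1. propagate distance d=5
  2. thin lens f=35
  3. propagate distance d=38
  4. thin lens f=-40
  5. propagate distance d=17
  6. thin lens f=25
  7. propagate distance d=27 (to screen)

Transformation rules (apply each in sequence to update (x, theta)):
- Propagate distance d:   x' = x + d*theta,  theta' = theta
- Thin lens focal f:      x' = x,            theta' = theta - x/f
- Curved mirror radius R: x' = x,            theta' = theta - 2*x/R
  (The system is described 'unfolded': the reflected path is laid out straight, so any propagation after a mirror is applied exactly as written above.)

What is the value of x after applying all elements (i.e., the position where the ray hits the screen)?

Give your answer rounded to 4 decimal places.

Answer: 21.9058

Derivation:
Initial: x=-6.0000 theta=0.4000
After 1 (propagate distance d=5): x=-4.0000 theta=0.4000
After 2 (thin lens f=35): x=-4.0000 theta=18/35 (≈0.5143)
After 3 (propagate distance d=38): x=544/35 (≈15.5429) theta=18/35 (≈0.5143)
After 4 (thin lens f=-40): x=544/35 (≈15.5429) theta=158/175 (≈0.9029)
After 5 (propagate distance d=17): x=5406/175 (≈30.8914) theta=158/175 (≈0.9029)
After 6 (thin lens f=25): x=5406/175 (≈30.8914) theta=-0.3328
After 7 (propagate distance d=27 (to screen)): x=95838/4375 (≈21.9058) theta=-0.3328
Rounded to 4 decimal places: x = 21.9058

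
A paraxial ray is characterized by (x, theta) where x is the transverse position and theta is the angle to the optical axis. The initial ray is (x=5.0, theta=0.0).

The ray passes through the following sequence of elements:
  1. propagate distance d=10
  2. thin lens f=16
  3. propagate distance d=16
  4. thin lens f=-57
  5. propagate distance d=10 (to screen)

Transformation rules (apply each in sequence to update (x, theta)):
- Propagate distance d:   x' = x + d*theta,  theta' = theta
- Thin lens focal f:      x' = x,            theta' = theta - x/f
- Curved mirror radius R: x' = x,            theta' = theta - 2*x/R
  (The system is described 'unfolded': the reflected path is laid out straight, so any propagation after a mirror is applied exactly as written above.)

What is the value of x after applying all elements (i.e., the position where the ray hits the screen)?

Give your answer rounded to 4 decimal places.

Answer: -3.1250

Derivation:
Initial: x=5.0000 theta=0.0000
After 1 (propagate distance d=10): x=5.0000 theta=0.0000
After 2 (thin lens f=16): x=5.0000 theta=-0.3125
After 3 (propagate distance d=16): x=0.0000 theta=-0.3125
After 4 (thin lens f=-57): x=0.0000 theta=-0.3125
After 5 (propagate distance d=10 (to screen)): x=-3.1250 theta=-0.3125
Rounded to 4 decimal places: x = -3.1250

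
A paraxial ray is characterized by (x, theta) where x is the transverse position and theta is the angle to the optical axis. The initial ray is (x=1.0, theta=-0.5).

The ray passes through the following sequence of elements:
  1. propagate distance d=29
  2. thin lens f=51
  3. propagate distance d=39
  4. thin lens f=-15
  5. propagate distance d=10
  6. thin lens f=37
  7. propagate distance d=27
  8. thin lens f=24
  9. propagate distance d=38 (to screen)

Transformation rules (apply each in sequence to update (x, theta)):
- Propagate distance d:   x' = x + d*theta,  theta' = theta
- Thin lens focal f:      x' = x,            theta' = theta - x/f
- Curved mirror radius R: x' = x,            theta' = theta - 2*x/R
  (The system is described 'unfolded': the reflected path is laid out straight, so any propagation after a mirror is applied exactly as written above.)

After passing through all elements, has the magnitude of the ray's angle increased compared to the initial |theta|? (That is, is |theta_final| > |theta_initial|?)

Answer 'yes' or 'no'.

Initial: x=1.0000 theta=-0.5000
After 1 (propagate distance d=29): x=-13.5000 theta=-0.5000
After 2 (thin lens f=51): x=-13.5000 theta=-4/17 (≈-0.2353)
After 3 (propagate distance d=39): x=-771/34 (≈-22.6765) theta=-4/17 (≈-0.2353)
After 4 (thin lens f=-15): x=-771/34 (≈-22.6765) theta=-297/170 (≈-1.7471)
After 5 (propagate distance d=10): x=-1365/34 (≈-40.1471) theta=-297/170 (≈-1.7471)
After 6 (thin lens f=37): x=-1365/34 (≈-40.1471) theta=-2082/3145 (≈-0.6620)
After 7 (propagate distance d=27): x=-364953/6290 (≈-58.0211) theta=-2082/3145 (≈-0.6620)
After 8 (thin lens f=24): x=-364953/6290 (≈-58.0211) theta=88339/50320 (≈1.7555)
After 9 (propagate distance d=38 (to screen)): x=218629/25160 (≈8.6895) theta=88339/50320 (≈1.7555)
|theta_initial|=0.5000 |theta_final|=88339/50320 (≈1.7555) -> increased

Answer: yes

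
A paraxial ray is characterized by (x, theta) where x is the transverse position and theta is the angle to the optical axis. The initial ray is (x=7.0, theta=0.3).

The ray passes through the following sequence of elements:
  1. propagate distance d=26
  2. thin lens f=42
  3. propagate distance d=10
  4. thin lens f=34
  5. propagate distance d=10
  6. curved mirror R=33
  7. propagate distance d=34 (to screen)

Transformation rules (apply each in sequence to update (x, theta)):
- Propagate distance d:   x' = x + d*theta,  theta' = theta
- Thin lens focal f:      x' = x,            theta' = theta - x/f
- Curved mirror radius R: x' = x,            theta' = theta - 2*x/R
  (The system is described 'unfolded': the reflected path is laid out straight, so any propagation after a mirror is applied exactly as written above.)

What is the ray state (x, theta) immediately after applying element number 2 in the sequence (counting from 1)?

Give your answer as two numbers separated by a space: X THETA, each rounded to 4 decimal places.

Initial: x=7.0000 theta=0.3000
After 1 (propagate distance d=26): x=14.8000 theta=0.3000
After 2 (thin lens f=42): x=14.8000 theta=-11/210 (≈-0.0524)
Rounded to 4 decimal places: x = 14.8000, theta = -0.0524

Answer: 14.8000 -0.0524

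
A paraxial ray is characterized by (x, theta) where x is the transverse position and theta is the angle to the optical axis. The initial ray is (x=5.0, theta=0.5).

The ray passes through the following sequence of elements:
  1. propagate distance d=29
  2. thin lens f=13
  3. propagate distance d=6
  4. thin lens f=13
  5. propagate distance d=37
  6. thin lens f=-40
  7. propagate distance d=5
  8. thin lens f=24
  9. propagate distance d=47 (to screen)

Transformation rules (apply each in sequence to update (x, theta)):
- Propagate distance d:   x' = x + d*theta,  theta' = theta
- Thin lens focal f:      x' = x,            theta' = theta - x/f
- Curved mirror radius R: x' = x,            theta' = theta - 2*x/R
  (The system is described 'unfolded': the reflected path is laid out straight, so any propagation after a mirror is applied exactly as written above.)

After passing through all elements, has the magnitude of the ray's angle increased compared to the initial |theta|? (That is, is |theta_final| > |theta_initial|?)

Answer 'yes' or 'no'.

Answer: no

Derivation:
Initial: x=5.0000 theta=0.5000
After 1 (propagate distance d=29): x=19.5000 theta=0.5000
After 2 (thin lens f=13): x=19.5000 theta=-1.0000
After 3 (propagate distance d=6): x=13.5000 theta=-1.0000
After 4 (thin lens f=13): x=13.5000 theta=-53/26 (≈-2.0385)
After 5 (propagate distance d=37): x=-805/13 (≈-61.9231) theta=-53/26 (≈-2.0385)
After 6 (thin lens f=-40): x=-805/13 (≈-61.9231) theta=-373/104 (≈-3.5865)
After 7 (propagate distance d=5): x=-8305/104 (≈-79.8558) theta=-373/104 (≈-3.5865)
After 8 (thin lens f=24): x=-8305/104 (≈-79.8558) theta=-647/2496 (≈-0.2592)
After 9 (propagate distance d=47 (to screen)): x=-229729/2496 (≈-92.0389) theta=-647/2496 (≈-0.2592)
|theta_initial|=0.5000 |theta_final|=647/2496 (≈0.2592) -> not increased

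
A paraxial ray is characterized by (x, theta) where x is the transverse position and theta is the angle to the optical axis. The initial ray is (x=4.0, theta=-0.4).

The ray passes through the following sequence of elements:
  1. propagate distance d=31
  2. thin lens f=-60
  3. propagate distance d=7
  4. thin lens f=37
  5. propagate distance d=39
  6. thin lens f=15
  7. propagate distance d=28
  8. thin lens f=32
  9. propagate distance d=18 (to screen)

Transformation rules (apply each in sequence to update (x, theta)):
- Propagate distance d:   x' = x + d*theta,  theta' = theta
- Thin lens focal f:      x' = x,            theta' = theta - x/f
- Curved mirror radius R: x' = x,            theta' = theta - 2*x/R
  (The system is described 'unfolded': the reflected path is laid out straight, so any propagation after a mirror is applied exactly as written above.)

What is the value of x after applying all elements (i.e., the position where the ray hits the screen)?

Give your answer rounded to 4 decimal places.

Initial: x=4.0000 theta=-0.4000
After 1 (propagate distance d=31): x=-8.4000 theta=-0.4000
After 2 (thin lens f=-60): x=-8.4000 theta=-0.5400
After 3 (propagate distance d=7): x=-12.1800 theta=-0.5400
After 4 (thin lens f=37): x=-12.1800 theta=-39/185 (≈-0.2108)
After 5 (propagate distance d=39): x=-37743/1850 (≈-20.4016) theta=-39/185 (≈-0.2108)
After 6 (thin lens f=15): x=-37743/1850 (≈-20.4016) theta=10631/9250 (≈1.1493)
After 7 (propagate distance d=28): x=108953/9250 (≈11.7787) theta=10631/9250 (≈1.1493)
After 8 (thin lens f=32): x=108953/9250 (≈11.7787) theta=231239/296000 (≈0.7812)
After 9 (propagate distance d=18 (to screen)): x=3824399/148000 (≈25.8405) theta=231239/296000 (≈0.7812)
Rounded to 4 decimal places: x = 25.8405

Answer: 25.8405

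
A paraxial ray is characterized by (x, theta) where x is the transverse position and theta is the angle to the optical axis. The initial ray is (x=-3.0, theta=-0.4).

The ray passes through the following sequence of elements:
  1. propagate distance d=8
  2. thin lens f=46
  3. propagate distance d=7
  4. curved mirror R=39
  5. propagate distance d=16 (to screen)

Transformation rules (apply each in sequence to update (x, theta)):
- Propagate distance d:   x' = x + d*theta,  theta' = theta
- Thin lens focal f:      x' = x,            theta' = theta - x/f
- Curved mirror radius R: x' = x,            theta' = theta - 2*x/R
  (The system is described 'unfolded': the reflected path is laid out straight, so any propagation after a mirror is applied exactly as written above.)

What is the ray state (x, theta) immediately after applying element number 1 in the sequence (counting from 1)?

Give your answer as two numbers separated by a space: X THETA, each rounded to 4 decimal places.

Initial: x=-3.0000 theta=-0.4000
After 1 (propagate distance d=8): x=-6.2000 theta=-0.4000
Rounded to 4 decimal places: x = -6.2000, theta = -0.4000

Answer: -6.2000 -0.4000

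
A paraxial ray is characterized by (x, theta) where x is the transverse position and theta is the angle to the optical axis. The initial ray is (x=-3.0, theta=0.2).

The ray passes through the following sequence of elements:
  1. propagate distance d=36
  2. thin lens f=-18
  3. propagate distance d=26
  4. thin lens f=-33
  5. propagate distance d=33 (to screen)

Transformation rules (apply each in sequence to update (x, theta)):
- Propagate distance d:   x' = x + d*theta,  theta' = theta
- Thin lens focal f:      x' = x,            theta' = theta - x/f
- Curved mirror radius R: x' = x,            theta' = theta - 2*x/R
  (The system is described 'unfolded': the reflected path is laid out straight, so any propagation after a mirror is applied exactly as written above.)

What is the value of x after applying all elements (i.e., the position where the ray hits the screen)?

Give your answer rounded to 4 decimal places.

Initial: x=-3.0000 theta=0.2000
After 1 (propagate distance d=36): x=4.2000 theta=0.2000
After 2 (thin lens f=-18): x=4.2000 theta=13/30 (≈0.4333)
After 3 (propagate distance d=26): x=232/15 (≈15.4667) theta=13/30 (≈0.4333)
After 4 (thin lens f=-33): x=232/15 (≈15.4667) theta=893/990 (≈0.9020)
After 5 (propagate distance d=33 (to screen)): x=1357/30 (≈45.2333) theta=893/990 (≈0.9020)
Rounded to 4 decimal places: x = 45.2333

Answer: 45.2333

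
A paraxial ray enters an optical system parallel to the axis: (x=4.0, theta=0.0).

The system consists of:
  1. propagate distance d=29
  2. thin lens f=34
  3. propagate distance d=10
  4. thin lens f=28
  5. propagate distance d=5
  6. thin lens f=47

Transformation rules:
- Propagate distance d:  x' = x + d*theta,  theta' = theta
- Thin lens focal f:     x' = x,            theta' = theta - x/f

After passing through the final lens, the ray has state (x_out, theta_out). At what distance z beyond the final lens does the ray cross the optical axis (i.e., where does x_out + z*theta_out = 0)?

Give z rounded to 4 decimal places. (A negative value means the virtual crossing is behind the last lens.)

Answer: 6.7801

Derivation:
Initial: x=4.0000 theta=0.0000
After 1 (propagate distance d=29): x=4.0000 theta=0.0000
After 2 (thin lens f=34): x=4.0000 theta=-2/17 (≈-0.1176)
After 3 (propagate distance d=10): x=48/17 (≈2.8235) theta=-2/17 (≈-0.1176)
After 4 (thin lens f=28): x=48/17 (≈2.8235) theta=-26/119 (≈-0.2185)
After 5 (propagate distance d=5): x=206/119 (≈1.7311) theta=-26/119 (≈-0.2185)
After 6 (thin lens f=47): x=206/119 (≈1.7311) theta=-12/47 (≈-0.2553)
z_focus = -x_out/theta_out = -(206/119)/(-12/47) = 4841/714 ≈ 6.7801
Rounded to 4 decimal places: z = 6.7801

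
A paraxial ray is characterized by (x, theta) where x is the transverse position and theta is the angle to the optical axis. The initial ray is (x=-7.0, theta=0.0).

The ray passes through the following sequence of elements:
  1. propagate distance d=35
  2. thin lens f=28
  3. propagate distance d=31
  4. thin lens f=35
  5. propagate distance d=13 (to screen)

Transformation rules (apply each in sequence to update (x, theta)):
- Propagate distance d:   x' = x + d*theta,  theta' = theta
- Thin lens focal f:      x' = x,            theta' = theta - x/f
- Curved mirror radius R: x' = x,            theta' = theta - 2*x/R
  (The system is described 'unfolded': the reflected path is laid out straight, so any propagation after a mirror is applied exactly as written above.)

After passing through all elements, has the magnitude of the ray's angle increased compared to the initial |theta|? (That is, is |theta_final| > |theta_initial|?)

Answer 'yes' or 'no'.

Initial: x=-7.0000 theta=0.0000
After 1 (propagate distance d=35): x=-7.0000 theta=0.0000
After 2 (thin lens f=28): x=-7.0000 theta=0.2500
After 3 (propagate distance d=31): x=0.7500 theta=0.2500
After 4 (thin lens f=35): x=0.7500 theta=8/35 (≈0.2286)
After 5 (propagate distance d=13 (to screen)): x=521/140 (≈3.7214) theta=8/35 (≈0.2286)
|theta_initial|=0.0000 |theta_final|=8/35 (≈0.2286) -> increased

Answer: yes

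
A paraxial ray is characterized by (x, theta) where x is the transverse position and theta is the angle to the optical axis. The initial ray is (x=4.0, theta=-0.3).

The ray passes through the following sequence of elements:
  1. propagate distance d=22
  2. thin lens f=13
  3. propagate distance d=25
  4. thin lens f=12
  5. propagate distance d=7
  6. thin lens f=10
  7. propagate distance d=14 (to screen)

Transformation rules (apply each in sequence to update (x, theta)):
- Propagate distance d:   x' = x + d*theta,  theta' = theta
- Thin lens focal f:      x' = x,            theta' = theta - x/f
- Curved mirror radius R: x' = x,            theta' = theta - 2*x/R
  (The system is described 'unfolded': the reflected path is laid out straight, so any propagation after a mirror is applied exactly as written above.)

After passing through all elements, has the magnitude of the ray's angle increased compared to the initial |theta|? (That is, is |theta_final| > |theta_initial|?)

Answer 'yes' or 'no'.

Initial: x=4.0000 theta=-0.3000
After 1 (propagate distance d=22): x=-2.6000 theta=-0.3000
After 2 (thin lens f=13): x=-2.6000 theta=-0.1000
After 3 (propagate distance d=25): x=-5.1000 theta=-0.1000
After 4 (thin lens f=12): x=-5.1000 theta=0.3250
After 5 (propagate distance d=7): x=-2.8250 theta=0.3250
After 6 (thin lens f=10): x=-2.8250 theta=0.6075
After 7 (propagate distance d=14 (to screen)): x=5.6800 theta=0.6075
|theta_initial|=0.3000 |theta_final|=0.6075 -> increased

Answer: yes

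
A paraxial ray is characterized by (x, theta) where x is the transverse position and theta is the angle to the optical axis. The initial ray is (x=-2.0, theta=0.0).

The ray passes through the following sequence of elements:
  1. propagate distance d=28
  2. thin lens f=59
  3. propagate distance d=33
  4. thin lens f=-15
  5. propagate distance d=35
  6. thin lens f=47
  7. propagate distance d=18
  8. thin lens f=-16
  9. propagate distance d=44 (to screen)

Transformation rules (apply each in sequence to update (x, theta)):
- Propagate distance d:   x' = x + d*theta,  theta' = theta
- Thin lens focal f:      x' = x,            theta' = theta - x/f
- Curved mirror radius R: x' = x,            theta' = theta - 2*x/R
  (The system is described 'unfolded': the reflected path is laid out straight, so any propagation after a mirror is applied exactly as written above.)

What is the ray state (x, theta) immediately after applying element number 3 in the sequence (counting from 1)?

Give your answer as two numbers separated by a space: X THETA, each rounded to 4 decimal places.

Initial: x=-2.0000 theta=0.0000
After 1 (propagate distance d=28): x=-2.0000 theta=0.0000
After 2 (thin lens f=59): x=-2.0000 theta=2/59 (≈0.0339)
After 3 (propagate distance d=33): x=-52/59 (≈-0.8814) theta=2/59 (≈0.0339)
Rounded to 4 decimal places: x = -0.8814, theta = 0.0339

Answer: -0.8814 0.0339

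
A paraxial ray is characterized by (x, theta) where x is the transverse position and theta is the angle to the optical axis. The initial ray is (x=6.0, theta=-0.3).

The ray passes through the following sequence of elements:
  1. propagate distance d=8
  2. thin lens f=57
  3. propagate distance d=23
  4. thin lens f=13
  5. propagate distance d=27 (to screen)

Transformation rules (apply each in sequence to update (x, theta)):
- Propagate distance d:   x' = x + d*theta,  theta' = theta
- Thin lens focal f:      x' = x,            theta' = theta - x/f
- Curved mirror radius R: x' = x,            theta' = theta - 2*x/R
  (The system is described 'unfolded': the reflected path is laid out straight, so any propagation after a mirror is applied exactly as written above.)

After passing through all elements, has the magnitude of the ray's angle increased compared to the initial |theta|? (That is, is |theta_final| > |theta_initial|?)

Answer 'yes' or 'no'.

Answer: no

Derivation:
Initial: x=6.0000 theta=-0.3000
After 1 (propagate distance d=8): x=3.6000 theta=-0.3000
After 2 (thin lens f=57): x=3.6000 theta=-69/190 (≈-0.3632)
After 3 (propagate distance d=23): x=-903/190 (≈-4.7526) theta=-69/190 (≈-0.3632)
After 4 (thin lens f=13): x=-903/190 (≈-4.7526) theta=3/1235 (≈0.0024)
After 5 (propagate distance d=27 (to screen)): x=-11577/2470 (≈-4.6870) theta=3/1235 (≈0.0024)
|theta_initial|=0.3000 |theta_final|=3/1235 (≈0.0024) -> not increased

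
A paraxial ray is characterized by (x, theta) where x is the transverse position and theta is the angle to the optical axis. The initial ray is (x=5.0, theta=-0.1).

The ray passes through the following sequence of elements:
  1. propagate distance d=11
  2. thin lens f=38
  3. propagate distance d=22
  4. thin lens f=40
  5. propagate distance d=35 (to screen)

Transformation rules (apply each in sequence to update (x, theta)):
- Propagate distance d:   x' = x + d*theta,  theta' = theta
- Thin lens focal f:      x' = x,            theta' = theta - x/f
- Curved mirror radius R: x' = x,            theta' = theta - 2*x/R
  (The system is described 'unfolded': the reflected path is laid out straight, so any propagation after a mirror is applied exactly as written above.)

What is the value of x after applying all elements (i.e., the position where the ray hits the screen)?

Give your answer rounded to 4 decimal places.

Answer: -7.1618

Derivation:
Initial: x=5.0000 theta=-0.1000
After 1 (propagate distance d=11): x=3.9000 theta=-0.1000
After 2 (thin lens f=38): x=3.9000 theta=-77/380 (≈-0.2026)
After 3 (propagate distance d=22): x=-53/95 (≈-0.5579) theta=-77/380 (≈-0.2026)
After 4 (thin lens f=40): x=-53/95 (≈-0.5579) theta=-717/3800 (≈-0.1887)
After 5 (propagate distance d=35 (to screen)): x=-5443/760 (≈-7.1618) theta=-717/3800 (≈-0.1887)
Rounded to 4 decimal places: x = -7.1618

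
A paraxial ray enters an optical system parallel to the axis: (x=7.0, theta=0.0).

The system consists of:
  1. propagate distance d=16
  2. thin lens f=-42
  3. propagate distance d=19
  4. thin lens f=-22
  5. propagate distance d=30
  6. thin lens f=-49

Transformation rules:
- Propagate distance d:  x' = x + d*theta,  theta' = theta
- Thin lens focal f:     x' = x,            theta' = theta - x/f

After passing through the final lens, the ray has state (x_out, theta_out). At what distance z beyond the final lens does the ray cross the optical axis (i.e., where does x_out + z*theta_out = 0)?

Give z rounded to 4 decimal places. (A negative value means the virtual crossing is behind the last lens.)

Initial: x=7.0000 theta=0.0000
After 1 (propagate distance d=16): x=7.0000 theta=0.0000
After 2 (thin lens f=-42): x=7.0000 theta=1/6 (≈0.1667)
After 3 (propagate distance d=19): x=61/6 (≈10.1667) theta=1/6 (≈0.1667)
After 4 (thin lens f=-22): x=61/6 (≈10.1667) theta=83/132 (≈0.6288)
After 5 (propagate distance d=30): x=958/33 (≈29.0303) theta=83/132 (≈0.6288)
After 6 (thin lens f=-49): x=958/33 (≈29.0303) theta=2633/2156 (≈1.2212)
z_focus = -x_out/theta_out = -(958/33)/(2633/2156) = -187768/7899 ≈ -23.7711
Rounded to 4 decimal places: z = -23.7711

Answer: -23.7711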